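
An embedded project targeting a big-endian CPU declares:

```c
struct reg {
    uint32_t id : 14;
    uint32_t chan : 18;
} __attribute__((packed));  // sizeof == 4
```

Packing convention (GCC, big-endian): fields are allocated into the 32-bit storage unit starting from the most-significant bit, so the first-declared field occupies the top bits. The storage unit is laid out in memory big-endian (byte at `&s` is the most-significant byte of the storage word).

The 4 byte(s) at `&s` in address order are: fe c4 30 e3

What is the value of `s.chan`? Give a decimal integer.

[0]=0xfe [1]=0xc4 [2]=0x30 [3]=0xe3 (big-endian) → word 0xfec430e3
id [18+:14] = (word>>18) & 0x3fff = 16305
chan [0+:18] = (word>>0) & 0x3ffff = 12515  ←

12515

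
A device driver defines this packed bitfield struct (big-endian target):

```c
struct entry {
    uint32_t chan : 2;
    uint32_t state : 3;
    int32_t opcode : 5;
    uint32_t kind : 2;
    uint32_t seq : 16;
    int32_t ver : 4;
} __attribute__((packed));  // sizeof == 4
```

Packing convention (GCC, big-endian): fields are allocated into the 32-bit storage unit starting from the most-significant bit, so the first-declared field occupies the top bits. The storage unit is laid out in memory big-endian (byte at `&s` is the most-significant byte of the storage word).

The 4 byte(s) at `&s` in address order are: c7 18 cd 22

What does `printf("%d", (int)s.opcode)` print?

-4

[0]=0xc7 [1]=0x18 [2]=0xcd [3]=0x22 (big-endian) → word 0xc718cd22
chan:2 @ bit 30 → (0xc718cd22>>30)&0x3 = 0x3
state:3 @ bit 27 → (0xc718cd22>>27)&0x7 = 0x0
opcode:5 @ bit 22 → (0xc718cd22>>22)&0x1f = 0x1c  ←
kind:2 @ bit 20 → (0xc718cd22>>20)&0x3 = 0x1
seq:16 @ bit 4 → (0xc718cd22>>4)&0xffff = 0x8cd2
ver:4 @ bit 0 → (0xc718cd22>>0)&0xf = 0x2
opcode signed 5b, MSB=1: 28 - 32 = -4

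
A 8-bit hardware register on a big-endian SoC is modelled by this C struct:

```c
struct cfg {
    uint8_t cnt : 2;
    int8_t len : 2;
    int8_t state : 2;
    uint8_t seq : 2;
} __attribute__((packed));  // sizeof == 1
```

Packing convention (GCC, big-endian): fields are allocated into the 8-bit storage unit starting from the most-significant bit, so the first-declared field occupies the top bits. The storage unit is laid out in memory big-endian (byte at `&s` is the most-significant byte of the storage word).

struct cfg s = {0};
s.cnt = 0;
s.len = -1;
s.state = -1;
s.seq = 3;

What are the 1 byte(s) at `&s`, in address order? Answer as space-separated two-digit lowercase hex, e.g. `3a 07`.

cnt (2b) val=0 bits=0x0 at bit 6: 0x00
len (2b) val=-1 bits=0x3 at bit 4: 0x30
state (2b) val=-1 bits=0x3 at bit 2: 0x3c
seq (2b) val=3 bits=0x3 at bit 0: 0x3f
word = 0x3f → big-endian bytes:
  [0]=0x3f

3f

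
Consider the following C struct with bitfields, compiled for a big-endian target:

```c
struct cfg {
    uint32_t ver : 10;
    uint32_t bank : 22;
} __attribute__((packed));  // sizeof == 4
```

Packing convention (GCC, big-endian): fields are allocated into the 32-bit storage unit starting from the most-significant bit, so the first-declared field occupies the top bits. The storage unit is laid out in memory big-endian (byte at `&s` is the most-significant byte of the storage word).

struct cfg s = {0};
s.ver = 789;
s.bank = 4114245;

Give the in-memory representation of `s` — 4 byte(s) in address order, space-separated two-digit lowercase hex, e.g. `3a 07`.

c5 7e c7 45

[22+:10] ver=789 & 0x3ff = 0x315; word=0xc5400000
[0+:22] bank=4114245 & 0x3fffff = 0x3ec745; word=0xc57ec745
word = 0xc57ec745 → big-endian bytes:
  [0]=0xc5  [1]=0x7e  [2]=0xc7  [3]=0x45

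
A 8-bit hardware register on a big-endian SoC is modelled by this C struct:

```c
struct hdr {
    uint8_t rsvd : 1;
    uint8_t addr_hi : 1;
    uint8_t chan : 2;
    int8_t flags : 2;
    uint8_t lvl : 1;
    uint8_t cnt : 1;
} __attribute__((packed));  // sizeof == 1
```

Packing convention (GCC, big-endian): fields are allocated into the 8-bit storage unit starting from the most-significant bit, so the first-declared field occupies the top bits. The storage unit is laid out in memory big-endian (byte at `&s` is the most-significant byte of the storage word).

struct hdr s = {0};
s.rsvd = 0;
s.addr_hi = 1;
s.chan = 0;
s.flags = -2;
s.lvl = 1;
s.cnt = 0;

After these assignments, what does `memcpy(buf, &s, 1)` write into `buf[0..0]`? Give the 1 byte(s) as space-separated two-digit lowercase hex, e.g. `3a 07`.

4a

[7+:1] rsvd=0 & 0x1 = 0x0; word=0x00
[6+:1] addr_hi=1 & 0x1 = 0x1; word=0x40
[4+:2] chan=0 & 0x3 = 0x0; word=0x40
[2+:2] flags=-2 & 0x3 = 0x2; word=0x48
[1+:1] lvl=1 & 0x1 = 0x1; word=0x4a
[0+:1] cnt=0 & 0x1 = 0x0; word=0x4a
word = 0x4a → big-endian bytes:
  [0]=0x4a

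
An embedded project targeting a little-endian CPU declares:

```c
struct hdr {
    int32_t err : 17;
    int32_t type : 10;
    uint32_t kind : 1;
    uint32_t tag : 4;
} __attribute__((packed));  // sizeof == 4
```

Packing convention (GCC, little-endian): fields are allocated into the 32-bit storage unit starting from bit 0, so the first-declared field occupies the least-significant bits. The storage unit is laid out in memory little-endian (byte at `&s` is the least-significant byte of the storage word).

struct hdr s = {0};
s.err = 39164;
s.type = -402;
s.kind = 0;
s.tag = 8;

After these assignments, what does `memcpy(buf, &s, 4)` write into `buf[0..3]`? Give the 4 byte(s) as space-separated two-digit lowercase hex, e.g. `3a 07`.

[0+:17] err=39164 & 0x1ffff = 0x98fc; word=0x000098fc
[17+:10] type=-402 & 0x3ff = 0x26e; word=0x04dc98fc
[27+:1] kind=0 & 0x1 = 0x0; word=0x04dc98fc
[28+:4] tag=8 & 0xf = 0x8; word=0x84dc98fc
word = 0x84dc98fc → little-endian bytes:
  [0]=0xfc  [1]=0x98  [2]=0xdc  [3]=0x84

fc 98 dc 84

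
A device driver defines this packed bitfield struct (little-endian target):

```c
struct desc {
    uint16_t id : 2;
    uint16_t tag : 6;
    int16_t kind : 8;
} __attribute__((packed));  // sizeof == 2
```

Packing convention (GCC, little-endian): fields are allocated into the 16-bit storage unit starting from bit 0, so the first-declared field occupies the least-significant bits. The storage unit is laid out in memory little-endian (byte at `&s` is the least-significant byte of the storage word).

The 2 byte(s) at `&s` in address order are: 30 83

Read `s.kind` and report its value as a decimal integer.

-125

[0]=0x30 [1]=0x83 (little-endian) → word 0x8330
id [0+:2] = (word>>0) & 0x3 = 0
tag [2+:6] = (word>>2) & 0x3f = 12
kind [8+:8] = (word>>8) & 0xff = 131  ←
kind signed 8b, MSB=1: 131 - 256 = -125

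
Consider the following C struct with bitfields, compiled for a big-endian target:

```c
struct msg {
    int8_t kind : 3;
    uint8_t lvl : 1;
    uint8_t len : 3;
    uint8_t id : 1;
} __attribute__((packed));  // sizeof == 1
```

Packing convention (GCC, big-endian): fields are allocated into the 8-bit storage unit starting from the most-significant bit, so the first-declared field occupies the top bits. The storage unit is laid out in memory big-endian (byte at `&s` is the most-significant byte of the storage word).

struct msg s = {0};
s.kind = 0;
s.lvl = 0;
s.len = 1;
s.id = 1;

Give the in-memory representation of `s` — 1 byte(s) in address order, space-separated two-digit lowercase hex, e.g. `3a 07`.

kind:3 = 0 → 0x0 << 5 → word 0x00
lvl:1 = 0 → 0x0 << 4 → word 0x00
len:3 = 1 → 0x1 << 1 → word 0x02
id:1 = 1 → 0x1 << 0 → word 0x03
word = 0x03 → big-endian bytes:
  [0]=0x03

03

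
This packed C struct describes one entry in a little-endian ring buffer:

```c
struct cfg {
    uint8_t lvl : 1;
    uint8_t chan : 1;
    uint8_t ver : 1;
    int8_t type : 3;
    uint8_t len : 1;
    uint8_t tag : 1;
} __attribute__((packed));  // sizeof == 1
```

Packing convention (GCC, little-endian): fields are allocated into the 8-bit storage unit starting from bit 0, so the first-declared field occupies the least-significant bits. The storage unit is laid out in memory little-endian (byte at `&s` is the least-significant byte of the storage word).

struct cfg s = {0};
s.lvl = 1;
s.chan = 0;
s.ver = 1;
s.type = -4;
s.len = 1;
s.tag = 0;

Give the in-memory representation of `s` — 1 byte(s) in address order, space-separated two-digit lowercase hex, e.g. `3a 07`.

65

[0+:1] lvl=1 & 0x1 = 0x1; word=0x01
[1+:1] chan=0 & 0x1 = 0x0; word=0x01
[2+:1] ver=1 & 0x1 = 0x1; word=0x05
[3+:3] type=-4 & 0x7 = 0x4; word=0x25
[6+:1] len=1 & 0x1 = 0x1; word=0x65
[7+:1] tag=0 & 0x1 = 0x0; word=0x65
word = 0x65 → little-endian bytes:
  [0]=0x65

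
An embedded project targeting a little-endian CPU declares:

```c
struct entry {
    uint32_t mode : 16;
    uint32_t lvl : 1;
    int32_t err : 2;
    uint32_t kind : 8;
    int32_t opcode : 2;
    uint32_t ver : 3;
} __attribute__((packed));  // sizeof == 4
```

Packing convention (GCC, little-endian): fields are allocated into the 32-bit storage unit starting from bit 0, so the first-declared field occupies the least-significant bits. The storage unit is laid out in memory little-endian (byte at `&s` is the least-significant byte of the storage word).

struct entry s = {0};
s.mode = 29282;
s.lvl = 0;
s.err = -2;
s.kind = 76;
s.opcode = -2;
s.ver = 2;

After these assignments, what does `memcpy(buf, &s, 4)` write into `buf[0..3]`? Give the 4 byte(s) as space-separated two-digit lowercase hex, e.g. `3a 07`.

mode (16b) val=29282 bits=0x7262 at bit 0: 0x00007262
lvl (1b) val=0 bits=0x0 at bit 16: 0x00007262
err (2b) val=-2 bits=0x2 at bit 17: 0x00047262
kind (8b) val=76 bits=0x4c at bit 19: 0x02647262
opcode (2b) val=-2 bits=0x2 at bit 27: 0x12647262
ver (3b) val=2 bits=0x2 at bit 29: 0x52647262
word = 0x52647262 → little-endian bytes:
  [0]=0x62  [1]=0x72  [2]=0x64  [3]=0x52

62 72 64 52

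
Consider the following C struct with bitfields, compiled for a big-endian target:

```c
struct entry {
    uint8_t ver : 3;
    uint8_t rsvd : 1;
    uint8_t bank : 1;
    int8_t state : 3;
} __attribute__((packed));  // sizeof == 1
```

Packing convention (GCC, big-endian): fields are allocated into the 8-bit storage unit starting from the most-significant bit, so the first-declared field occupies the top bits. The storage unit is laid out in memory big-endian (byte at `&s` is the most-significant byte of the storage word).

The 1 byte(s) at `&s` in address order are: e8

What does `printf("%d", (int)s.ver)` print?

[0]=0xe8 (big-endian) → word 0xe8
ver [5+:3] = (word>>5) & 0x7 = 7  ←
rsvd [4+:1] = (word>>4) & 0x1 = 0
bank [3+:1] = (word>>3) & 0x1 = 1
state [0+:3] = (word>>0) & 0x7 = 0

7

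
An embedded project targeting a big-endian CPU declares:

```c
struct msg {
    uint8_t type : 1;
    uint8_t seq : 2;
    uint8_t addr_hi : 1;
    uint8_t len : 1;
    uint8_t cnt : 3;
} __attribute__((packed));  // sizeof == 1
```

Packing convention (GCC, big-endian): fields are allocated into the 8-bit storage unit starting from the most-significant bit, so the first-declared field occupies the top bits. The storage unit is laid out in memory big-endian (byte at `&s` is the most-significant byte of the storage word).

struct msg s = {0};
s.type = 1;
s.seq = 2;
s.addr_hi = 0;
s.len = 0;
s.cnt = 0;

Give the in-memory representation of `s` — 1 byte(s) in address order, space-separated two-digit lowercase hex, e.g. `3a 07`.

c0

type (1b) val=1 bits=0x1 at bit 7: 0x80
seq (2b) val=2 bits=0x2 at bit 5: 0xc0
addr_hi (1b) val=0 bits=0x0 at bit 4: 0xc0
len (1b) val=0 bits=0x0 at bit 3: 0xc0
cnt (3b) val=0 bits=0x0 at bit 0: 0xc0
word = 0xc0 → big-endian bytes:
  [0]=0xc0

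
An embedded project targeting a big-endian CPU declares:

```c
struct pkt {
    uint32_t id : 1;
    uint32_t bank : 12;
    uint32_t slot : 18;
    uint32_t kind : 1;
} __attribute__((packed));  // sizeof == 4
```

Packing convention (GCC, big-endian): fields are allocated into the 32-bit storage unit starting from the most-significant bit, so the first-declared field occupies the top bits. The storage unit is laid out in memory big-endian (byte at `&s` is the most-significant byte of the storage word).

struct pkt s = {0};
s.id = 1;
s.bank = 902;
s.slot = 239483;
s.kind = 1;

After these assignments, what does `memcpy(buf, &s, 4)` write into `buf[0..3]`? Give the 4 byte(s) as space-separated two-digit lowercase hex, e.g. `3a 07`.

id:1 = 1 → 0x1 << 31 → word 0x80000000
bank:12 = 902 → 0x386 << 19 → word 0x9c300000
slot:18 = 239483 → 0x3a77b << 1 → word 0x9c374ef6
kind:1 = 1 → 0x1 << 0 → word 0x9c374ef7
word = 0x9c374ef7 → big-endian bytes:
  [0]=0x9c  [1]=0x37  [2]=0x4e  [3]=0xf7

9c 37 4e f7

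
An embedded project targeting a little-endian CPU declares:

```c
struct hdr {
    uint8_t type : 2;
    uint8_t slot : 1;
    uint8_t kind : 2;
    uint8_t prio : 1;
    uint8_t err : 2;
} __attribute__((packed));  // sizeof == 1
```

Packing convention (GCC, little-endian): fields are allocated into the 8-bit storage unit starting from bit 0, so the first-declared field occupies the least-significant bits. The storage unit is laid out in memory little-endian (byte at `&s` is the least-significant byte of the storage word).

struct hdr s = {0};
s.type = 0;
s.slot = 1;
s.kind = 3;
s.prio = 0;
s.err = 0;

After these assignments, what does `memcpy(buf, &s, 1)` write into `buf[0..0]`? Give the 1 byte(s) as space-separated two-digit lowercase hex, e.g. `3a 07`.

1c

[0+:2] type=0 & 0x3 = 0x0; word=0x00
[2+:1] slot=1 & 0x1 = 0x1; word=0x04
[3+:2] kind=3 & 0x3 = 0x3; word=0x1c
[5+:1] prio=0 & 0x1 = 0x0; word=0x1c
[6+:2] err=0 & 0x3 = 0x0; word=0x1c
word = 0x1c → little-endian bytes:
  [0]=0x1c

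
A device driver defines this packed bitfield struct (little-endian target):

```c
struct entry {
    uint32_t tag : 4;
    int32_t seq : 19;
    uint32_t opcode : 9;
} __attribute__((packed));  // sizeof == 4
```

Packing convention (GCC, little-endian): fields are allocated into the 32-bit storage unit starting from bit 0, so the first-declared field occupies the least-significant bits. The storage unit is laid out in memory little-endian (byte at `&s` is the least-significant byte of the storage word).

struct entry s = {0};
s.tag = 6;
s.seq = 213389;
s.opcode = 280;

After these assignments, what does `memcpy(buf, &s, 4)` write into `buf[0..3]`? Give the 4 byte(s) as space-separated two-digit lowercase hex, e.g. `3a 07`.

tag:4 = 6 → 0x6 << 0 → word 0x00000006
seq:19 = 213389 → 0x3418d << 4 → word 0x003418d6
opcode:9 = 280 → 0x118 << 23 → word 0x8c3418d6
word = 0x8c3418d6 → little-endian bytes:
  [0]=0xd6  [1]=0x18  [2]=0x34  [3]=0x8c

d6 18 34 8c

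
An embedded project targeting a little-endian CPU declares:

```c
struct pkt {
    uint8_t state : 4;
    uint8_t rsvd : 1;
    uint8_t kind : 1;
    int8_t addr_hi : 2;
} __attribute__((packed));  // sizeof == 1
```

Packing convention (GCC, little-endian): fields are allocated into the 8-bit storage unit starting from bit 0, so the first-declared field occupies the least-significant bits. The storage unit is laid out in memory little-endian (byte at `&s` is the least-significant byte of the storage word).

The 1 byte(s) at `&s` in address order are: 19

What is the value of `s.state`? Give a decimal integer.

[0]=0x19 (little-endian) → word 0x19
state [0+:4] = (word>>0) & 0xf = 9  ←
rsvd [4+:1] = (word>>4) & 0x1 = 1
kind [5+:1] = (word>>5) & 0x1 = 0
addr_hi [6+:2] = (word>>6) & 0x3 = 0

9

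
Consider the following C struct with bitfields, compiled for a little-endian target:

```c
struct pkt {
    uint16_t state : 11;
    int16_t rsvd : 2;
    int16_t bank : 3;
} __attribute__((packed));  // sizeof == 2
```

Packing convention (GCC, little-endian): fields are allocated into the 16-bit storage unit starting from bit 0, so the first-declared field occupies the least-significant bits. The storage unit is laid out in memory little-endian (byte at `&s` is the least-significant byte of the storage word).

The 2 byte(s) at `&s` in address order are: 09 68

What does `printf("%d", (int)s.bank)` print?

3

[0]=0x09 [1]=0x68 (little-endian) → word 0x6809
state:11 @ bit 0 → (0x6809>>0)&0x7ff = 0x9
rsvd:2 @ bit 11 → (0x6809>>11)&0x3 = 0x1
bank:3 @ bit 13 → (0x6809>>13)&0x7 = 0x3  ←
bank signed 3b, MSB=0: value = 3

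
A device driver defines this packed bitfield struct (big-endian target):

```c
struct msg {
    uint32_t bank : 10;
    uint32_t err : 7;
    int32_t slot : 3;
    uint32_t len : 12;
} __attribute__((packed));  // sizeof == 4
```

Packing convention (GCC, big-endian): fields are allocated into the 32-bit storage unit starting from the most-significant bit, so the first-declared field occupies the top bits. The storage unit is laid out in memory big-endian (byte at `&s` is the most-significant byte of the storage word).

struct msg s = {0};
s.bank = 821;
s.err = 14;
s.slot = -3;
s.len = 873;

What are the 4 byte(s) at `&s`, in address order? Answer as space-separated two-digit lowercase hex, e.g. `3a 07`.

cd 47 53 69

bank (10b) val=821 bits=0x335 at bit 22: 0xcd400000
err (7b) val=14 bits=0xe at bit 15: 0xcd470000
slot (3b) val=-3 bits=0x5 at bit 12: 0xcd475000
len (12b) val=873 bits=0x369 at bit 0: 0xcd475369
word = 0xcd475369 → big-endian bytes:
  [0]=0xcd  [1]=0x47  [2]=0x53  [3]=0x69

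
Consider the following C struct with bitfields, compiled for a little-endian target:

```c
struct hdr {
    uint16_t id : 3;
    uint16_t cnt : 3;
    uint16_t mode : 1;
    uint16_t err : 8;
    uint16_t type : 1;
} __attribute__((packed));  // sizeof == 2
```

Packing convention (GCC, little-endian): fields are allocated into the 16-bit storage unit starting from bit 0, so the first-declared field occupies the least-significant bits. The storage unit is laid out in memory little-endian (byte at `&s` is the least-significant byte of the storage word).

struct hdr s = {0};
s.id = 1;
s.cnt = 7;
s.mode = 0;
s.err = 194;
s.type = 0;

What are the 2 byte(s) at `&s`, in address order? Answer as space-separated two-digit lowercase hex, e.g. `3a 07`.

39 61

id (3b) val=1 bits=0x1 at bit 0: 0x0001
cnt (3b) val=7 bits=0x7 at bit 3: 0x0039
mode (1b) val=0 bits=0x0 at bit 6: 0x0039
err (8b) val=194 bits=0xc2 at bit 7: 0x6139
type (1b) val=0 bits=0x0 at bit 15: 0x6139
word = 0x6139 → little-endian bytes:
  [0]=0x39  [1]=0x61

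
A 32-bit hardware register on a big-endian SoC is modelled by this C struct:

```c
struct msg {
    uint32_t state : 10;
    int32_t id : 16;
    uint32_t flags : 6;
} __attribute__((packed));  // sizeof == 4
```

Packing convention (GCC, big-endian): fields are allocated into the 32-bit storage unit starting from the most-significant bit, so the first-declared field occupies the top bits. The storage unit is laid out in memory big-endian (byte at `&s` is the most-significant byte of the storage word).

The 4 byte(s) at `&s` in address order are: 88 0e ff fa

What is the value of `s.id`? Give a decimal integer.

15359

[0]=0x88 [1]=0x0e [2]=0xff [3]=0xfa (big-endian) → word 0x880efffa
state:10 @ bit 22 → (0x880efffa>>22)&0x3ff = 0x220
id:16 @ bit 6 → (0x880efffa>>6)&0xffff = 0x3bff  ←
flags:6 @ bit 0 → (0x880efffa>>0)&0x3f = 0x3a
id signed 16b, MSB=0: value = 15359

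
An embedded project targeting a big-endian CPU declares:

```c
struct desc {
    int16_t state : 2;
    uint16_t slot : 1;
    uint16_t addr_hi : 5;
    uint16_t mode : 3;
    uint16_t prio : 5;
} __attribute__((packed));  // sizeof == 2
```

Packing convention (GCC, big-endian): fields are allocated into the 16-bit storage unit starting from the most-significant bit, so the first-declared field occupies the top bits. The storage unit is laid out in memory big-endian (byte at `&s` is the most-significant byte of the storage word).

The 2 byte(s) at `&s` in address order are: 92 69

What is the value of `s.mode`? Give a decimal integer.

3

[0]=0x92 [1]=0x69 (big-endian) → word 0x9269
state [14+:2] = (word>>14) & 0x3 = 2
slot [13+:1] = (word>>13) & 0x1 = 0
addr_hi [8+:5] = (word>>8) & 0x1f = 18
mode [5+:3] = (word>>5) & 0x7 = 3  ←
prio [0+:5] = (word>>0) & 0x1f = 9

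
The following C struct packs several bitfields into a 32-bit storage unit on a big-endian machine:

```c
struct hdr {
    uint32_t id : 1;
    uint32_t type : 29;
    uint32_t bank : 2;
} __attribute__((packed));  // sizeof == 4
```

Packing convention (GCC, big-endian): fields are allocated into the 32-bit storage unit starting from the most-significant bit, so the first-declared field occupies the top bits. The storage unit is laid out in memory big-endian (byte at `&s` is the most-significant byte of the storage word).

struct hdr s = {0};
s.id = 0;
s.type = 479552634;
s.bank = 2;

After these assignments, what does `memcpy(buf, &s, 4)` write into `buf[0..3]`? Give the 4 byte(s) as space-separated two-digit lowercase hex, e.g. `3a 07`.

72 55 91 ea

[31+:1] id=0 & 0x1 = 0x0; word=0x00000000
[2+:29] type=479552634 & 0x1fffffff = 0x1c95647a; word=0x725591e8
[0+:2] bank=2 & 0x3 = 0x2; word=0x725591ea
word = 0x725591ea → big-endian bytes:
  [0]=0x72  [1]=0x55  [2]=0x91  [3]=0xea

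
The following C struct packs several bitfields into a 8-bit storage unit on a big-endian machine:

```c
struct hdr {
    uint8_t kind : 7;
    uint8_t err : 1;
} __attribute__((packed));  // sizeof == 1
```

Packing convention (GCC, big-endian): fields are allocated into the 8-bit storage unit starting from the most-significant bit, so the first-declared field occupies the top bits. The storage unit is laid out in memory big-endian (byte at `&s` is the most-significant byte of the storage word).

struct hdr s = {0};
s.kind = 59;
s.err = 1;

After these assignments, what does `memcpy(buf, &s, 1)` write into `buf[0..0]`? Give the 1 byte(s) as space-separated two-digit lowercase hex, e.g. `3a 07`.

[1+:7] kind=59 & 0x7f = 0x3b; word=0x76
[0+:1] err=1 & 0x1 = 0x1; word=0x77
word = 0x77 → big-endian bytes:
  [0]=0x77

77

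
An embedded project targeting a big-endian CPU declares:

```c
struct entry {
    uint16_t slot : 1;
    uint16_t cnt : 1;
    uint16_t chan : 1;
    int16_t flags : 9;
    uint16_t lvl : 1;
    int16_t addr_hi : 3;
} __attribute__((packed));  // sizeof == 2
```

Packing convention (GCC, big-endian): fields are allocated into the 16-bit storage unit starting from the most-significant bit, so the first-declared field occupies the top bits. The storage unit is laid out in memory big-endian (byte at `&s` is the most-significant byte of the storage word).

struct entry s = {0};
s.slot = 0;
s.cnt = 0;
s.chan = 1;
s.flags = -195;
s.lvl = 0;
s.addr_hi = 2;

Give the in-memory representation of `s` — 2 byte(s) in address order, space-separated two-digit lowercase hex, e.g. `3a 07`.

slot:1 = 0 → 0x0 << 15 → word 0x0000
cnt:1 = 0 → 0x0 << 14 → word 0x0000
chan:1 = 1 → 0x1 << 13 → word 0x2000
flags:9 = -195 → 0x13d << 4 → word 0x33d0
lvl:1 = 0 → 0x0 << 3 → word 0x33d0
addr_hi:3 = 2 → 0x2 << 0 → word 0x33d2
word = 0x33d2 → big-endian bytes:
  [0]=0x33  [1]=0xd2

33 d2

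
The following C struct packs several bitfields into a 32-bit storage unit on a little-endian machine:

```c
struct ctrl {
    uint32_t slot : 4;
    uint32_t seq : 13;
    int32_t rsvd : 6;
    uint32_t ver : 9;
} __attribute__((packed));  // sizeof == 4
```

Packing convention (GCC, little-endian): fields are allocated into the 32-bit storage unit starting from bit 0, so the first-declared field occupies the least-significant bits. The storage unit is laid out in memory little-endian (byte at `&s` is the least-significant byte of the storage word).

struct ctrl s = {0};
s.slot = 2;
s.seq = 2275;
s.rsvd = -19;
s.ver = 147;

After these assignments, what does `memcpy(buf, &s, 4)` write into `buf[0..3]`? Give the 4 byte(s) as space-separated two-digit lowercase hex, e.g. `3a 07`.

slot (4b) val=2 bits=0x2 at bit 0: 0x00000002
seq (13b) val=2275 bits=0x8e3 at bit 4: 0x00008e32
rsvd (6b) val=-19 bits=0x2d at bit 17: 0x005a8e32
ver (9b) val=147 bits=0x93 at bit 23: 0x49da8e32
word = 0x49da8e32 → little-endian bytes:
  [0]=0x32  [1]=0x8e  [2]=0xda  [3]=0x49

32 8e da 49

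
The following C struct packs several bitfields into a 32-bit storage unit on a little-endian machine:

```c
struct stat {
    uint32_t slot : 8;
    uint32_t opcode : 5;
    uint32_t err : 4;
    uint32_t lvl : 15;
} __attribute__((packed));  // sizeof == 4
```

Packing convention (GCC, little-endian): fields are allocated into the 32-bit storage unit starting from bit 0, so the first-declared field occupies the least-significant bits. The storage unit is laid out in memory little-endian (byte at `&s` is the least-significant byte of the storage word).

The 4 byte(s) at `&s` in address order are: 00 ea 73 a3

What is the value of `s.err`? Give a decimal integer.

15

[0]=0x00 [1]=0xea [2]=0x73 [3]=0xa3 (little-endian) → word 0xa373ea00
slot:8 @ bit 0 → (0xa373ea00>>0)&0xff = 0x0
opcode:5 @ bit 8 → (0xa373ea00>>8)&0x1f = 0xa
err:4 @ bit 13 → (0xa373ea00>>13)&0xf = 0xf  ←
lvl:15 @ bit 17 → (0xa373ea00>>17)&0x7fff = 0x51b9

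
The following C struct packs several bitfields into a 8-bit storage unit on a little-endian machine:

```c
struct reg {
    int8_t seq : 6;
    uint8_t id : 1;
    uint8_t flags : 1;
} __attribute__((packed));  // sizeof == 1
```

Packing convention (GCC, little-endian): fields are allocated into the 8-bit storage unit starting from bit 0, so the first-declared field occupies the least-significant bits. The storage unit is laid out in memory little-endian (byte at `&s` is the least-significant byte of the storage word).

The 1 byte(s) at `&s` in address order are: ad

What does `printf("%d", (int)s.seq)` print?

-19

[0]=0xad (little-endian) → word 0xad
seq [0+:6] = (word>>0) & 0x3f = 45  ←
id [6+:1] = (word>>6) & 0x1 = 0
flags [7+:1] = (word>>7) & 0x1 = 1
seq signed 6b, MSB=1: 45 - 64 = -19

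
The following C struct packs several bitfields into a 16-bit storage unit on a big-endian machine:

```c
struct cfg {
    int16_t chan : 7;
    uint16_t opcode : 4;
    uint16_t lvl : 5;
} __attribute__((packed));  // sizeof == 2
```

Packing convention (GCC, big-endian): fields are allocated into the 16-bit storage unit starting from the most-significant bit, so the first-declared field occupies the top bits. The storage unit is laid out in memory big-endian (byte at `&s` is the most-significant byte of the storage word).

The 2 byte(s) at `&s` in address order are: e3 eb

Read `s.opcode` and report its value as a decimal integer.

15

[0]=0xe3 [1]=0xeb (big-endian) → word 0xe3eb
chan [9+:7] = (word>>9) & 0x7f = 113
opcode [5+:4] = (word>>5) & 0xf = 15  ←
lvl [0+:5] = (word>>0) & 0x1f = 11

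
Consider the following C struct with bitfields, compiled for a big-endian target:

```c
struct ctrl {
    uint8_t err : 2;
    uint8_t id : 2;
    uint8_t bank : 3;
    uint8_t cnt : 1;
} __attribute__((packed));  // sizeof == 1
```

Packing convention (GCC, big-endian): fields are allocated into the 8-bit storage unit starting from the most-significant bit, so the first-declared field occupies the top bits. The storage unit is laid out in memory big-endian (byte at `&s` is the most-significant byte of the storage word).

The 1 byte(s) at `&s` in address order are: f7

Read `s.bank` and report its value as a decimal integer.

3

[0]=0xf7 (big-endian) → word 0xf7
err [6+:2] = (word>>6) & 0x3 = 3
id [4+:2] = (word>>4) & 0x3 = 3
bank [1+:3] = (word>>1) & 0x7 = 3  ←
cnt [0+:1] = (word>>0) & 0x1 = 1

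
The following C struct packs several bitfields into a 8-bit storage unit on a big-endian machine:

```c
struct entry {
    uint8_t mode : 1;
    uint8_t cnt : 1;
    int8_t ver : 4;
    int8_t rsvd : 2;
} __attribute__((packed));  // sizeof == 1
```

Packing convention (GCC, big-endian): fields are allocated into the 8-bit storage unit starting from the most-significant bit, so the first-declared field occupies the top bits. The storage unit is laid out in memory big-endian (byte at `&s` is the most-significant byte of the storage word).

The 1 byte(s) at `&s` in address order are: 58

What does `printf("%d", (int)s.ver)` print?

[0]=0x58 (big-endian) → word 0x58
mode [7+:1] = (word>>7) & 0x1 = 0
cnt [6+:1] = (word>>6) & 0x1 = 1
ver [2+:4] = (word>>2) & 0xf = 6  ←
rsvd [0+:2] = (word>>0) & 0x3 = 0
ver signed 4b, MSB=0: value = 6

6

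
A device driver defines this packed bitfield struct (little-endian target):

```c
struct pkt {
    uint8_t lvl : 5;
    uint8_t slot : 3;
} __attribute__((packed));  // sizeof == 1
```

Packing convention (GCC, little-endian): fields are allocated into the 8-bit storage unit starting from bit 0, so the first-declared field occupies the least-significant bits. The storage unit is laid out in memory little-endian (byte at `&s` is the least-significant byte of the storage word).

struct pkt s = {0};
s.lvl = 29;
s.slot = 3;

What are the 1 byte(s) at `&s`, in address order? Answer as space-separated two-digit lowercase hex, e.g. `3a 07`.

lvl (5b) val=29 bits=0x1d at bit 0: 0x1d
slot (3b) val=3 bits=0x3 at bit 5: 0x7d
word = 0x7d → little-endian bytes:
  [0]=0x7d

7d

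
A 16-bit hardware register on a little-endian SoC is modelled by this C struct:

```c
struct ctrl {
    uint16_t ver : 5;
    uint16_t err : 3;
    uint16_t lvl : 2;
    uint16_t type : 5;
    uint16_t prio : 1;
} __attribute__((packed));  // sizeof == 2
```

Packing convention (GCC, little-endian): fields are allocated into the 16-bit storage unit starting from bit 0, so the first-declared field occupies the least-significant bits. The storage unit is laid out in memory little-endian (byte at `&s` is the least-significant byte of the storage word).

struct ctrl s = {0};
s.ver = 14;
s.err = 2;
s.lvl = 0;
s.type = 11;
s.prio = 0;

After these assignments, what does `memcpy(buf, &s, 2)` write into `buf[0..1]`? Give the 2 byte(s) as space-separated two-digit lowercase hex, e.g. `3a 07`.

4e 2c

ver (5b) val=14 bits=0xe at bit 0: 0x000e
err (3b) val=2 bits=0x2 at bit 5: 0x004e
lvl (2b) val=0 bits=0x0 at bit 8: 0x004e
type (5b) val=11 bits=0xb at bit 10: 0x2c4e
prio (1b) val=0 bits=0x0 at bit 15: 0x2c4e
word = 0x2c4e → little-endian bytes:
  [0]=0x4e  [1]=0x2c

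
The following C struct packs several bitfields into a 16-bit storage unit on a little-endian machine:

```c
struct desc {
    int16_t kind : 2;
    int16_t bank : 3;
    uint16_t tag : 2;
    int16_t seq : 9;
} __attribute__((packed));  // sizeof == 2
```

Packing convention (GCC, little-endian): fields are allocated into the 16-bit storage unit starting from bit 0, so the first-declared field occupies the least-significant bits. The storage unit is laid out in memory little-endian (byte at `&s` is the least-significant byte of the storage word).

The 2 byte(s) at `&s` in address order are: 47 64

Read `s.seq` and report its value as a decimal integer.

[0]=0x47 [1]=0x64 (little-endian) → word 0x6447
kind:2 @ bit 0 → (0x6447>>0)&0x3 = 0x3
bank:3 @ bit 2 → (0x6447>>2)&0x7 = 0x1
tag:2 @ bit 5 → (0x6447>>5)&0x3 = 0x2
seq:9 @ bit 7 → (0x6447>>7)&0x1ff = 0xc8  ←
seq signed 9b, MSB=0: value = 200

200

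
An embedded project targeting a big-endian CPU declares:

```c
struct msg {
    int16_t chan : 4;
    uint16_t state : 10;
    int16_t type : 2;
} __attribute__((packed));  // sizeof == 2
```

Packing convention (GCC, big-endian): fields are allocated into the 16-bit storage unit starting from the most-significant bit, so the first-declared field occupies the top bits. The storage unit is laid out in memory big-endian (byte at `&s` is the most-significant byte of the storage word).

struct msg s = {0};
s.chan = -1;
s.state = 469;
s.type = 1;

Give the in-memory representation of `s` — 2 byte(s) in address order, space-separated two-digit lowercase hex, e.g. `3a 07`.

f7 55

chan (4b) val=-1 bits=0xf at bit 12: 0xf000
state (10b) val=469 bits=0x1d5 at bit 2: 0xf754
type (2b) val=1 bits=0x1 at bit 0: 0xf755
word = 0xf755 → big-endian bytes:
  [0]=0xf7  [1]=0x55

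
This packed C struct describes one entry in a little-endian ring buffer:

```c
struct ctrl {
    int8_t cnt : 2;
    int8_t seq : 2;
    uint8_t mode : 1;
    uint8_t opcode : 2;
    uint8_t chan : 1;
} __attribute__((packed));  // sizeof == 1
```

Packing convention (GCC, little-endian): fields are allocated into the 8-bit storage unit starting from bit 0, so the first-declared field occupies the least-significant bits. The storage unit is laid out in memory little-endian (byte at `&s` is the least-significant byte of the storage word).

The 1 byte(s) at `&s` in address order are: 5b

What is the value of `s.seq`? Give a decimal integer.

[0]=0x5b (little-endian) → word 0x5b
cnt:2 @ bit 0 → (0x5b>>0)&0x3 = 0x3
seq:2 @ bit 2 → (0x5b>>2)&0x3 = 0x2  ←
mode:1 @ bit 4 → (0x5b>>4)&0x1 = 0x1
opcode:2 @ bit 5 → (0x5b>>5)&0x3 = 0x2
chan:1 @ bit 7 → (0x5b>>7)&0x1 = 0x0
seq signed 2b, MSB=1: 2 - 4 = -2

-2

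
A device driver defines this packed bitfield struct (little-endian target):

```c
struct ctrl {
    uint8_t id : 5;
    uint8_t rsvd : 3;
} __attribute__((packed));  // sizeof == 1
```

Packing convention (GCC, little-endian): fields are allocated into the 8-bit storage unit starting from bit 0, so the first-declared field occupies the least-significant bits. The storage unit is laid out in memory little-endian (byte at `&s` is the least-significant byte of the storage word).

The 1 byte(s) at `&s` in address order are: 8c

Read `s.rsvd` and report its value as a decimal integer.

[0]=0x8c (little-endian) → word 0x8c
id [0+:5] = (word>>0) & 0x1f = 12
rsvd [5+:3] = (word>>5) & 0x7 = 4  ←

4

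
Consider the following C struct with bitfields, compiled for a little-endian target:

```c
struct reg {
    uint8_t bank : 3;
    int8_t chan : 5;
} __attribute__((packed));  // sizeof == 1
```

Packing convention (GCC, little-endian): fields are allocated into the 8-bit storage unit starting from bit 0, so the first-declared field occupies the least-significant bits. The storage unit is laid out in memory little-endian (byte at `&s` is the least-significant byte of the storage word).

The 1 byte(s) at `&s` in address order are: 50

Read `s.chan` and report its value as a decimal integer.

[0]=0x50 (little-endian) → word 0x50
bank:3 @ bit 0 → (0x50>>0)&0x7 = 0x0
chan:5 @ bit 3 → (0x50>>3)&0x1f = 0xa  ←
chan signed 5b, MSB=0: value = 10

10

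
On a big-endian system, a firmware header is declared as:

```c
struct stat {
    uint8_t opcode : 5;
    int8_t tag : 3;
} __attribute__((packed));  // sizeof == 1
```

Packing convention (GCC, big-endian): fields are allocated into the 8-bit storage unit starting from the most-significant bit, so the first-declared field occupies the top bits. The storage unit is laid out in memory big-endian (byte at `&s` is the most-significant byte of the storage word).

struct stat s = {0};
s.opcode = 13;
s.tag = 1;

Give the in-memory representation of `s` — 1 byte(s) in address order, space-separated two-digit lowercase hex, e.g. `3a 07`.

69

opcode (5b) val=13 bits=0xd at bit 3: 0x68
tag (3b) val=1 bits=0x1 at bit 0: 0x69
word = 0x69 → big-endian bytes:
  [0]=0x69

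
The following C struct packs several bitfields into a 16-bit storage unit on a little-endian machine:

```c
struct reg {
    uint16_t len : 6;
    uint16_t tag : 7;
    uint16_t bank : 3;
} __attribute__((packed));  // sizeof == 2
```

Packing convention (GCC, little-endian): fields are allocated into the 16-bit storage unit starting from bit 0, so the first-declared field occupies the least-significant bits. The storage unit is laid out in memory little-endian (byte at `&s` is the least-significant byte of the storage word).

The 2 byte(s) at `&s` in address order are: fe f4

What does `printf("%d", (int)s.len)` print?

62

[0]=0xfe [1]=0xf4 (little-endian) → word 0xf4fe
len [0+:6] = (word>>0) & 0x3f = 62  ←
tag [6+:7] = (word>>6) & 0x7f = 83
bank [13+:3] = (word>>13) & 0x7 = 7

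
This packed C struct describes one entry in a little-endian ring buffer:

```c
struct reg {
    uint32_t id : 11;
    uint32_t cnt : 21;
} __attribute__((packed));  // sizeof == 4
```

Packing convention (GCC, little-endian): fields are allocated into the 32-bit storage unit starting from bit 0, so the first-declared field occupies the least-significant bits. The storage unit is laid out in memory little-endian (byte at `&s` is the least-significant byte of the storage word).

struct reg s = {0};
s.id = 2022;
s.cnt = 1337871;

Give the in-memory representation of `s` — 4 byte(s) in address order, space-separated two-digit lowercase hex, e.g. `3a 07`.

e6 7f 50 a3

id (11b) val=2022 bits=0x7e6 at bit 0: 0x000007e6
cnt (21b) val=1337871 bits=0x146a0f at bit 11: 0xa3507fe6
word = 0xa3507fe6 → little-endian bytes:
  [0]=0xe6  [1]=0x7f  [2]=0x50  [3]=0xa3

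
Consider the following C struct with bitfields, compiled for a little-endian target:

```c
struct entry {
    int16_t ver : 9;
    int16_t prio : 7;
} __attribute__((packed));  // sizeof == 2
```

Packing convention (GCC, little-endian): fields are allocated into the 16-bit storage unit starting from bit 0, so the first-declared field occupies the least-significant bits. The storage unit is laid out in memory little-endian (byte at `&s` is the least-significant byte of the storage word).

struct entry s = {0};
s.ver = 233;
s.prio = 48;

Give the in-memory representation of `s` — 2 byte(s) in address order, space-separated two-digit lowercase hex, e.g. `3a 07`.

[0+:9] ver=233 & 0x1ff = 0xe9; word=0x00e9
[9+:7] prio=48 & 0x7f = 0x30; word=0x60e9
word = 0x60e9 → little-endian bytes:
  [0]=0xe9  [1]=0x60

e9 60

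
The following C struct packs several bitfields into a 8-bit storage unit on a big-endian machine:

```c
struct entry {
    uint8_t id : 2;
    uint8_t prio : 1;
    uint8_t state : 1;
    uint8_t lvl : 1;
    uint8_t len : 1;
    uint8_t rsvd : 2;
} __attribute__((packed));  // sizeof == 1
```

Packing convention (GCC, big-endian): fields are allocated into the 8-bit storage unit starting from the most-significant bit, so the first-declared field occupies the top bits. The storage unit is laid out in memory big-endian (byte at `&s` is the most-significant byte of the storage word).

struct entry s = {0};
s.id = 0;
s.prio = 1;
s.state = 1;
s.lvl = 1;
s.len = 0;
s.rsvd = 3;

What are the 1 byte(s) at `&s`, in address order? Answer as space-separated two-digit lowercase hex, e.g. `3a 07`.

3b

[6+:2] id=0 & 0x3 = 0x0; word=0x00
[5+:1] prio=1 & 0x1 = 0x1; word=0x20
[4+:1] state=1 & 0x1 = 0x1; word=0x30
[3+:1] lvl=1 & 0x1 = 0x1; word=0x38
[2+:1] len=0 & 0x1 = 0x0; word=0x38
[0+:2] rsvd=3 & 0x3 = 0x3; word=0x3b
word = 0x3b → big-endian bytes:
  [0]=0x3b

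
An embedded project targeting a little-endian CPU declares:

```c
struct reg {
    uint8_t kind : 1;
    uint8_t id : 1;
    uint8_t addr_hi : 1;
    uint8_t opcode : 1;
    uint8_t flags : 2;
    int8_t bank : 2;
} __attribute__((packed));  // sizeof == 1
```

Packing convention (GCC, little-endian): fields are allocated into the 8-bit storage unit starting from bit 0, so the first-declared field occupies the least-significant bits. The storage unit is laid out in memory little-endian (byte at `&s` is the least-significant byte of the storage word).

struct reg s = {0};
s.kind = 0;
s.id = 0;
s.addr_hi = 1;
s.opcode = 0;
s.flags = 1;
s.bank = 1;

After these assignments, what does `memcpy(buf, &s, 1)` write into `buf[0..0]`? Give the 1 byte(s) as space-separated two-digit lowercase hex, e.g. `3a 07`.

kind (1b) val=0 bits=0x0 at bit 0: 0x00
id (1b) val=0 bits=0x0 at bit 1: 0x00
addr_hi (1b) val=1 bits=0x1 at bit 2: 0x04
opcode (1b) val=0 bits=0x0 at bit 3: 0x04
flags (2b) val=1 bits=0x1 at bit 4: 0x14
bank (2b) val=1 bits=0x1 at bit 6: 0x54
word = 0x54 → little-endian bytes:
  [0]=0x54

54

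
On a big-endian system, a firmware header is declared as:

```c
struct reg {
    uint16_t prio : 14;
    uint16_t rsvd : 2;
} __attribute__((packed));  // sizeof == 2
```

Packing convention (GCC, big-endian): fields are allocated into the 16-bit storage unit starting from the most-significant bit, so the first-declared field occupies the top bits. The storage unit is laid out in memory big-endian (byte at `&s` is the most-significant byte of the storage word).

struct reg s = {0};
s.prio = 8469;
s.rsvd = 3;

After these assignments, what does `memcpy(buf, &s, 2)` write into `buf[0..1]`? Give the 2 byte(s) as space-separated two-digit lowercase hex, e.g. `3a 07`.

84 57

prio (14b) val=8469 bits=0x2115 at bit 2: 0x8454
rsvd (2b) val=3 bits=0x3 at bit 0: 0x8457
word = 0x8457 → big-endian bytes:
  [0]=0x84  [1]=0x57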